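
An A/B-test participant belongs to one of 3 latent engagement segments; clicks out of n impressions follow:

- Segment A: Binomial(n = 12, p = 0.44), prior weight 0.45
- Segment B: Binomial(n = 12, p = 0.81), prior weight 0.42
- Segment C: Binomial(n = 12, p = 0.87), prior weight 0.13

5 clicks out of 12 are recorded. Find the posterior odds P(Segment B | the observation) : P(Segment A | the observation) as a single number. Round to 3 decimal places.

0.010

Since P(k|x) ∝ π_k f_k(x), the posterior odds are π_i f_i(x) / (π_j f_j(x)).
Binomial probabilities:
  f_A = C(12,5)·0.44^5·0.56^7 = 792·0.0164916·0.0172709 = 0.225582
  f_B = C(12,5)·0.81^5·0.19^7 = 792·0.348678·8.93872e-06 = 0.00246846
  f_C = C(12,5)·0.87^5·0.13^7 = 792·0.498421·6.27485e-07 = 0.000247699
Posterior odds = (π_B·f_B) / (π_A·f_A) = (0.42·0.00246846) / (0.45·0.225582) = 0.00103675 / 0.101512 ≈ 0.010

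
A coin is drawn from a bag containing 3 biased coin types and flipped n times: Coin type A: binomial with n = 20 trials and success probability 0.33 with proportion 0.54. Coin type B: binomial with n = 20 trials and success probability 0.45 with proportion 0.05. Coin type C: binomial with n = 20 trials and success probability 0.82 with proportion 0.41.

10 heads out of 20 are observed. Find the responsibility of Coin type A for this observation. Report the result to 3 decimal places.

0.770

P(component k | x) = π_k·f_k(x) / marginal(x), where marginal(x) = Σ_j π_j·f_j(x).
Component likelihoods at x = 10 heads out of 20:
  p_A = C(20,10)·0.33^10·0.67^10 = 184756·1.53158e-05·0.0182284 = 0.0515806
  p_B = C(20,10)·0.45^10·0.55^10 = 184756·0.000340506·0.00253295 = 0.159349
  p_C = C(20,10)·0.82^10·0.18^10 = 184756·0.137448·3.57047e-08 = 0.000906697
Unnormalised posteriors:
  π_A·p_A = 0.54 × 0.0515806 = 0.0278535
  π_B·p_B = 0.05 × 0.159349 = 0.00796747
  π_C·p_C = 0.41 × 0.000906697 = 0.000371746
Sum: 0.0278535 + 0.00796747 + 0.000371746 = 0.0361927
Responsibility of Coin type A: 0.0278535 / 0.0361927 ≈ 0.770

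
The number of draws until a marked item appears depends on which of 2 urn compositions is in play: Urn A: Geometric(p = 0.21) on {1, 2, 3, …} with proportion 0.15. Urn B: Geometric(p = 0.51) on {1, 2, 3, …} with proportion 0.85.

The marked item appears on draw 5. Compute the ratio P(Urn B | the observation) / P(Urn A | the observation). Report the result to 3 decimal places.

2.037

Posterior odds = (π_i f_i(x)) / (π_j f_j(x)); the normalising sum cancels.
Component likelihoods at x = 5:
  f_A = 0.0817952
  f_B = 0.0294005
Posterior odds = (π_B·f_B) / (π_A·f_A) = (0.85·0.0294005) / (0.15·0.0817952) = 0.0249904 / 0.0122693 ≈ 2.037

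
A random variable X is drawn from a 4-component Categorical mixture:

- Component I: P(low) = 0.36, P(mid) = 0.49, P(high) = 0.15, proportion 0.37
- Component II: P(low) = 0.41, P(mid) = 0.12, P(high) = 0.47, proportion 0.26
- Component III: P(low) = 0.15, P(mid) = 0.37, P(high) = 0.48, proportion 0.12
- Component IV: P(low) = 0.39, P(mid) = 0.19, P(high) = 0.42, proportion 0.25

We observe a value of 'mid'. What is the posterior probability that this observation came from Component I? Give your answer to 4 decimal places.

Posterior ∝ prior × likelihood, so P(k | x) ∝ w_k f_k(x); normalise over all components.
Categorical probabilities:
  p_I = 0.49
  p_II = 0.12
  p_III = 0.37
  p_IV = 0.19
Multiply by the mixture weights:
  w_I·p_I = 0.37 × 0.49 = 0.1813
  w_II·p_II = 0.26 × 0.12 = 0.0312
  w_III·p_III = 0.12 × 0.37 = 0.0444
  w_IV·p_IV = 0.25 × 0.19 = 0.0475
Sum: 0.1813 + 0.0312 + 0.0444 + 0.0475 = 0.3044
So the posterior for Component I is 0.1813 / 0.3044 ≈ 0.5956.

0.5956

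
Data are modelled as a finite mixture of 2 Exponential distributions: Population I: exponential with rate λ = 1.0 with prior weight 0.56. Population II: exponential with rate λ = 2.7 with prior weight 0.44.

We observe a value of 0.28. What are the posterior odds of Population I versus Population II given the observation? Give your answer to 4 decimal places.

0.7587

The posterior odds equal the prior odds times the likelihood ratio: (w_i/w_j)·(f_i(x)/f_j(x)).
Component likelihoods at x = 0.28:
  f_I = 1.0·e^(−1.0·0.28) = 1.0·e^(−0.2800) = 0.755784
  f_II = 2.7·e^(−2.7·0.28) = 2.7·e^(−0.7560) = 1.26776
Odds = (0.56/0.44) × (0.755784/1.26776) = 1.27273 × 0.596157 ≈ 0.7587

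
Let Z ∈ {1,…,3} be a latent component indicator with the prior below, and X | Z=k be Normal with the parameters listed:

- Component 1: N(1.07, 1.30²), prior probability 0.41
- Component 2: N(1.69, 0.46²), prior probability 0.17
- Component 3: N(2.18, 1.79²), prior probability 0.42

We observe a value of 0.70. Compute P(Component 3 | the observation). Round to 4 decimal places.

P(component k | x) = w_k·f_k(x) / marginal(x), where marginal(x) = Σ_j w_j·f_j(x).
Evaluate each component's likelihood at the observed value:
  p_1 = (1/(1.30·√(2π)))·exp(−(0.70−1.07)²/(2·1.30²)) = 0.306879·exp(-0.04050) = 0.294698
  p_2 = (1/(0.46·√(2π)))·exp(−(0.70−1.69)²/(2·0.46²)) = 0.867266·exp(-2.31593) = 0.0855772
  p_3 = (1/(1.79·√(2π)))·exp(−(0.70−2.18)²/(2·1.79²)) = 0.222873·exp(-0.34181) = 0.158347
Weight by the priors:
  w_1·p_1 = 0.41 × 0.294698 = 0.120826
  w_2·p_2 = 0.17 × 0.0855772 = 0.0145481
  w_3·p_3 = 0.42 × 0.158347 = 0.0665058
Marginal: 0.120826 + 0.0145481 + 0.0665058 = 0.20188
So the posterior for Component 3 is 0.0665058 / 0.20188 ≈ 0.3294.

0.3294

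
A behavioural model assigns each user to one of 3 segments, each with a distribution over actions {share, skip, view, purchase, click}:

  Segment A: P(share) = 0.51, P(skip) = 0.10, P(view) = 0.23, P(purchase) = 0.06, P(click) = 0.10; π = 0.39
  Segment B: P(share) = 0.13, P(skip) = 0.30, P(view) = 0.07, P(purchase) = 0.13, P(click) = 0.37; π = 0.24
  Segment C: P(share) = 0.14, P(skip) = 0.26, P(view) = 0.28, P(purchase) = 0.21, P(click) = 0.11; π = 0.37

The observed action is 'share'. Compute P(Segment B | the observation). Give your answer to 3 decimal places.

The responsibility of component k is P(Z=k) f_k(x) divided by Σ_j P(Z=j) f_j(x).
Component likelihoods at x = 'share':
  L_A = P(share | comp) = 0.51
  L_B = P(share | comp) = 0.13
  L_C = P(share | comp) = 0.14
Multiply by the mixture weights:
  P(Z=A)·L_A = 0.39 × 0.51 = 0.1989
  P(Z=B)·L_B = 0.24 × 0.13 = 0.0312
  P(Z=C)·L_C = 0.37 × 0.14 = 0.0518
Normaliser: 0.1989 + 0.0312 + 0.0518 = 0.2819
P(Segment B | data) = 0.0312 / 0.2819 ≈ 0.111

0.111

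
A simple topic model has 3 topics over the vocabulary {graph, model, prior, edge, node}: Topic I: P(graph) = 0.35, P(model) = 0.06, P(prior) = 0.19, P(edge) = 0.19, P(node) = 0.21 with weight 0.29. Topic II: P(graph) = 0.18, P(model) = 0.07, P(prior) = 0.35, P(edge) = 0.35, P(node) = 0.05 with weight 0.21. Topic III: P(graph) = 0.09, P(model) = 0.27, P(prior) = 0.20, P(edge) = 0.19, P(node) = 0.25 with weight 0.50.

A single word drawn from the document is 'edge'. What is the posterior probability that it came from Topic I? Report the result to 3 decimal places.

0.246

Posterior ∝ prior × likelihood, so P(k | x) ∝ P(Z=k) f_k(x); normalise over all components.
Component likelihoods at x = 'edge':
  L_I = 0.19
  L_II = 0.35
  L_III = 0.19
Unnormalised posteriors:
  P(Z=I)·L_I = 0.29 × 0.19 = 0.0551
  P(Z=II)·L_II = 0.21 × 0.35 = 0.0735
  P(Z=III)·L_III = 0.50 × 0.19 = 0.095
Sum: 0.0551 + 0.0735 + 0.095 = 0.2236
P(Topic I | data) ≈ 0.246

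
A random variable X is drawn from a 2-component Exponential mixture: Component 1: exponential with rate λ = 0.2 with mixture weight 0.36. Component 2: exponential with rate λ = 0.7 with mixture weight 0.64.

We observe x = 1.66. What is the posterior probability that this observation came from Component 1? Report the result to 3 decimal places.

0.269

P(component k | x) = π_k·f_k(x) / marginal(x), where marginal(x) = Σ_j π_j·f_j(x).
Component likelihoods at x = 1.66:
  p_1 = 0.143497
  p_2 = 0.219002
Prior × likelihood for each component:
  π_1·p_1 = 0.36 × 0.143497 = 0.0516591
  π_2·p_2 = 0.64 × 0.219002 = 0.140161
Sum: 0.0516591 + 0.140161 = 0.19182
P(Component 1 | x) ≈ 0.269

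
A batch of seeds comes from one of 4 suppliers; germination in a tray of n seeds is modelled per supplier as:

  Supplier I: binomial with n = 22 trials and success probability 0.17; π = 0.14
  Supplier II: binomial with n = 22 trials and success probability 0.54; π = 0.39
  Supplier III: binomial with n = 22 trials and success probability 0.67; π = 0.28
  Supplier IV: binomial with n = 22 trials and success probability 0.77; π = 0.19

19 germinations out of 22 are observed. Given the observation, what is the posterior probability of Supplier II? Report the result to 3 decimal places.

0.015

Apply Bayes' rule: the posterior for each component is proportional to its prior times its likelihood at x.
Binomial probabilities:
  f_I = 2.10516e-12
  f_II = 0.00123389
  f_III = 0.0274463
  f_IV = 0.130626
Prior × likelihood for each component:
  w_I·f_I = 0.14 × 2.10516e-12 = 2.94722e-13
  w_II·f_II = 0.39 × 0.00123389 = 0.000481216
  w_III·f_III = 0.28 × 0.0274463 = 0.00768496
  w_IV·f_IV = 0.19 × 0.130626 = 0.0248188
Marginal: 2.94722e-13 + 0.000481216 + 0.00768496 + 0.0248188 = 0.032985
P(Supplier II | data) = 0.000481216 / 0.032985 ≈ 0.015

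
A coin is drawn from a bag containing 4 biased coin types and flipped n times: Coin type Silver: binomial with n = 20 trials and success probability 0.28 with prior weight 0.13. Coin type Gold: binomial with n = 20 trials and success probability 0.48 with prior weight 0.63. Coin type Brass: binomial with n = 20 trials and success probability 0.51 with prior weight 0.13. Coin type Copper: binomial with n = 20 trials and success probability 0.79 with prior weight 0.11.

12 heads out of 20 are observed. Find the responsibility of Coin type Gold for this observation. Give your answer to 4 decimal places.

0.7584

Posterior ∝ prior × likelihood, so P(k | x) ∝ P(Z=k) f_k(x); normalise over all components.
Evaluate each component's likelihood at the observed value:
  p_Silver = C(20,12)·0.28^12·0.72^8 = 125970·2.32218e-07·0.0722204 = 0.00211263
  p_Gold = C(20,12)·0.48^12·0.52^8 = 125970·0.000149587·0.00534597 = 0.100737
  p_Brass = C(20,12)·0.51^12·0.49^8 = 125970·0.000309629·0.00332329 = 0.129622
  p_Copper = C(20,12)·0.79^12·0.21^8 = 125970·0.0590915·3.78229e-06 = 0.0281544
Unnormalised posteriors:
  P(Z=Silver)·p_Silver = 0.13 × 0.00211263 = 0.000274642
  P(Z=Gold)·p_Gold = 0.63 × 0.100737 = 0.0634643
  P(Z=Brass)·p_Brass = 0.13 × 0.129622 = 0.0168508
  P(Z=Copper)·p_Copper = 0.11 × 0.0281544 = 0.00309699
Marginal: 0.000274642 + 0.0634643 + 0.0168508 + 0.00309699 = 0.0836867
P(Coin type Gold | 12 heads out of 20) = 0.0634643 / 0.0836867 ≈ 0.7584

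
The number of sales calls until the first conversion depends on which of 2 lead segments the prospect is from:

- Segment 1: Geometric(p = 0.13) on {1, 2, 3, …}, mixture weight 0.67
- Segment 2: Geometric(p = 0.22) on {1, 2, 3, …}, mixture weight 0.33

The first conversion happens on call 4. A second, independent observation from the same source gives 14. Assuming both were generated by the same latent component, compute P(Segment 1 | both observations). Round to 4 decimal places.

0.8027

Posterior ∝ prior × likelihood, so P(k | x) ∝ π_k f_k(x); normalise over all components.
Since both observations come from the same component, the likelihood for component k is f_k(x₁)·f_k(x₂).
  L_1 = [0.13·(1−0.13)^3 = 0.13·0.658503 = 0.0856054] × [0.0212664] = 0.00182052
  L_2 = [0.22·(1−0.22)^3 = 0.22·0.474552 = 0.104401] × [0.00870267] = 0.000908571
Prior × likelihood for each component:
  π_1·L_1 = 0.67 × 0.00182052 = 0.00121975
  π_2·L_2 = 0.33 × 0.000908571 = 0.000299829
Evidence: 0.00121975 + 0.000299829 = 0.00151957
Responsibility of Segment 1: 0.00121975 / 0.00151957 ≈ 0.8027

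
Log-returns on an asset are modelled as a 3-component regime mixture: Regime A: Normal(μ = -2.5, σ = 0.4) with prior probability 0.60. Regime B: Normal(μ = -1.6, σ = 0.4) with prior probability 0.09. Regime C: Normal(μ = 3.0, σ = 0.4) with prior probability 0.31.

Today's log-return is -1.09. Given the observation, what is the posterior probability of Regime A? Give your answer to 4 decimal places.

0.0292

The responsibility of component k is π_k f_k(x) divided by Σ_j π_j f_j(x).
Evaluate each component's likelihood at the observed value:
  L_A = 0.0019983
  L_B = 0.442436
  L_C = 1.97683e-23
Prior × likelihood for each component:
  π_A·L_A = 0.60 × 0.0019983 = 0.00119898
  π_B·L_B = 0.09 × 0.442436 = 0.0398192
  π_C·L_C = 0.31 × 1.97683e-23 = 6.12819e-24
Denominator: 0.00119898 + 0.0398192 + 6.12819e-24 = 0.0410182
Responsibility of Regime A: 0.00119898 / 0.0410182 ≈ 0.0292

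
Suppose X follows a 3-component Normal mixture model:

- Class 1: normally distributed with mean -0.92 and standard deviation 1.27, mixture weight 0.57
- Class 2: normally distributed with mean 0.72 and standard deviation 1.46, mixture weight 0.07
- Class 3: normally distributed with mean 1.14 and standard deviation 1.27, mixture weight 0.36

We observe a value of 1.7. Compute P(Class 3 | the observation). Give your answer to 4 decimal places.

0.7371

By Bayes' theorem, P(k | x) = π_k f_k(x) / Σ_j π_j f_j(x).
Component likelihoods at x = 1.7:
  L_1 = 0.037406
  L_2 = 0.218133
  L_3 = 0.285027
Unnormalised posteriors:
  π_1·L_1 = 0.57 × 0.037406 = 0.0213214
  π_2·L_2 = 0.07 × 0.218133 = 0.0152693
  π_3·L_3 = 0.36 × 0.285027 = 0.10261
Marginal: 0.0213214 + 0.0152693 + 0.10261 = 0.1392
Responsibility of Class 3: 0.10261 / 0.1392 ≈ 0.7371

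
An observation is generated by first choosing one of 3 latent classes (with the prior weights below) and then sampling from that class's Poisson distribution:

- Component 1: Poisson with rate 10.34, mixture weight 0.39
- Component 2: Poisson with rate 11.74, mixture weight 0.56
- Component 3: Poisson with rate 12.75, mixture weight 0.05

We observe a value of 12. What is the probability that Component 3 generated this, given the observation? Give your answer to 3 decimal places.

Apply Bayes' rule: the posterior for each component is proportional to its prior times its likelihood at x.
Poisson probabilities:
  L_1 = e^(−10.34)·10.34^12/12! = 0.100764
  L_2 = e^(−11.74)·11.74^12/12! = 0.114042
  L_3 = e^(−12.75)·12.75^12/12! = 0.111823
Prior × likelihood for each component:
  π_1·L_1 = 0.39 × 0.100764 = 0.0392979
  π_2·L_2 = 0.56 × 0.114042 = 0.0638632
  π_3·L_3 = 0.05 × 0.111823 = 0.00559114
Evidence: 0.0392979 + 0.0638632 + 0.00559114 = 0.108752
So the posterior for Component 3 is 0.00559114 / 0.108752 ≈ 0.051.

0.051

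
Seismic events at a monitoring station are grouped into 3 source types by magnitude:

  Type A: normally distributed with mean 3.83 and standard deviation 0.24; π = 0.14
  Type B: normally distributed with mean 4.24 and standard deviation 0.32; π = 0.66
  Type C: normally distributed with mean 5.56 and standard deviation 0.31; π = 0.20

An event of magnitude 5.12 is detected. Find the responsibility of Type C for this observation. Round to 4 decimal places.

0.8337

By Bayes' theorem, P(k | x) = P(Z=k) f_k(x) / Σ_j P(Z=j) f_j(x).
Component likelihoods at x = 5.12:
  p_A = 8.85481e-07
  p_B = 0.0284174
  p_C = 0.469992
Multiply by the mixture weights:
  P(Z=A)·p_A = 0.14 × 8.85481e-07 = 1.23967e-07
  P(Z=B)·p_B = 0.66 × 0.0284174 = 0.0187555
  P(Z=C)·p_C = 0.20 × 0.469992 = 0.0939984
Sum: 1.23967e-07 + 0.0187555 + 0.0939984 = 0.112754
P(Type C | x) = 0.0939984 / 0.112754 ≈ 0.8337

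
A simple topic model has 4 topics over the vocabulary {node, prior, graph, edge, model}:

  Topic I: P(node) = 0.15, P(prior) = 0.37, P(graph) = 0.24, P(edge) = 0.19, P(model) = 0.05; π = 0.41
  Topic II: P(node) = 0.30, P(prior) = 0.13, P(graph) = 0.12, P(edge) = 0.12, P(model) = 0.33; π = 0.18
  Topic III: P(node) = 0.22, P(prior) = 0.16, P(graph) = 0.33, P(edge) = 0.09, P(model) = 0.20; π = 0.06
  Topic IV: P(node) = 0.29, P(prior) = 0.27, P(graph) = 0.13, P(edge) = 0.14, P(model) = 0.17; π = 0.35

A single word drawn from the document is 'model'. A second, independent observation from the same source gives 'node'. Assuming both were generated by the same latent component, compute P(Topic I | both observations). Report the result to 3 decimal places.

Apply Bayes' rule: the posterior for each component is proportional to its prior times its likelihood at x.
Since both observations come from the same component, the likelihood for component k is f_k(x₁)·f_k(x₂).
  L_I = [0.05] × [0.15] = 0.0075
  L_II = [0.33] × [0.3] = 0.099
  L_III = [0.2] × [0.22] = 0.044
  L_IV = [0.17] × [0.29] = 0.0493
Unnormalised posteriors:
  w_I·L_I = 0.41 × 0.0075 = 0.003075
  w_II·L_II = 0.18 × 0.099 = 0.01782
  w_III·L_III = 0.06 × 0.044 = 0.00264
  w_IV·L_IV = 0.35 × 0.0493 = 0.017255
Marginal: 0.003075 + 0.01782 + 0.00264 + 0.017255 = 0.04079
So the posterior for Topic I is 0.003075 / 0.04079 ≈ 0.075.

0.075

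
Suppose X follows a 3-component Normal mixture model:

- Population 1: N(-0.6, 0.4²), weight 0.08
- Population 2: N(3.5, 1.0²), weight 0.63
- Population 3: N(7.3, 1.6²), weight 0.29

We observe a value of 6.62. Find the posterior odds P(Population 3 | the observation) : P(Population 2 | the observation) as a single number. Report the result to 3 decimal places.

34.160

The posterior odds equal the prior odds times the likelihood ratio: (P(Z=i)/P(Z=j))·(f_i(x)/f_j(x)).
Evaluate each component's likelihood at the observed value:
  p_1 = (1/(0.4·√(2π)))·exp(−(6.62−-0.6)²/(2·0.4²)) = 0.997356·exp(-162.90125) = 1.7854e-71
  p_2 = (1/(1.0·√(2π)))·exp(−(6.62−3.5)²/(2·1.0²)) = 0.398942·exp(-4.86720) = 0.00306981
  p_3 = (1/(1.6·√(2π)))·exp(−(6.62−7.3)²/(2·1.6²)) = 0.249339·exp(-0.09031) = 0.227807
Odds = (0.29/0.63) × (0.227807/0.00306981) = 0.460317 × 74.2089 ≈ 34.160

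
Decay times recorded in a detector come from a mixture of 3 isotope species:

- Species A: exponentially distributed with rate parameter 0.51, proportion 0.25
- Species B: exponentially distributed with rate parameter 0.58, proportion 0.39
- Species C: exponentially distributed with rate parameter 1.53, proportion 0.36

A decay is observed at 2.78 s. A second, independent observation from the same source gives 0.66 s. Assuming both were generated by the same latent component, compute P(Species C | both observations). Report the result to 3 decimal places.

0.130

P(component k | x) = π_k·f_k(x) / marginal(x), where marginal(x) = Σ_j π_j·f_j(x).
Since both observations come from the same component, the likelihood for component k is f_k(x₁)·f_k(x₂).
  p_A = [0.123546] × [0.364239] = 0.0450002
  p_B = [0.115657] × [0.395531] = 0.0457458
  p_C = [0.0217502] × [0.557367] = 0.0121228
Weight by the priors:
  π_A·p_A = 0.25 × 0.0450002 = 0.01125
  π_B·p_B = 0.39 × 0.0457458 = 0.0178409
  π_C·p_C = 0.36 × 0.0121228 = 0.00436422
Denominator: 0.01125 + 0.0178409 + 0.00436422 = 0.0334551
P(Species C | x₁,x₂) = 0.00436422 / 0.0334551 ≈ 0.130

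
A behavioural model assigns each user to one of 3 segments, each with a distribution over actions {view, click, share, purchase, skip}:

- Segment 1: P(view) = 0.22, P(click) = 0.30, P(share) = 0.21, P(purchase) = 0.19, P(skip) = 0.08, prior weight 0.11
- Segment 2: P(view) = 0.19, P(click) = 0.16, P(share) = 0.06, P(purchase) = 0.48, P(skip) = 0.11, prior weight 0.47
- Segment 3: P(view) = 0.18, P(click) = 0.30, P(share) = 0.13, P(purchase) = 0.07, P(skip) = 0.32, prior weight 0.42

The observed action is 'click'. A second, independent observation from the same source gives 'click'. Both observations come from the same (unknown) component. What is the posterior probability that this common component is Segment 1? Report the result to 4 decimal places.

0.1657

The responsibility of component k is π_k f_k(x) divided by Σ_j π_j f_j(x).
Since both observations come from the same component, the likelihood for component k is f_k(x₁)·f_k(x₂).
  L_1 = [P(click | comp) = 0.30] × [0.3] = 0.09
  L_2 = [P(click | comp) = 0.16] × [0.16] = 0.0256
  L_3 = [P(click | comp) = 0.30] × [0.3] = 0.09
Prior × likelihood for each component:
  π_1·L_1 = 0.11 × 0.09 = 0.0099
  π_2·L_2 = 0.47 × 0.0256 = 0.012032
  π_3·L_3 = 0.42 × 0.09 = 0.0378
Evidence: 0.0099 + 0.012032 + 0.0378 = 0.059732
So the posterior for Segment 1 is 0.0099 / 0.059732 ≈ 0.1657.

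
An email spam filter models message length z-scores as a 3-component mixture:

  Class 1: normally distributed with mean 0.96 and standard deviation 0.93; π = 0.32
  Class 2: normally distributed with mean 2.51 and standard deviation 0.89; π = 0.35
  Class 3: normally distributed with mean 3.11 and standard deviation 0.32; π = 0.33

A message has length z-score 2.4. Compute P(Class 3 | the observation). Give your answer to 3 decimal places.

Posterior ∝ prior × likelihood, so P(k | x) ∝ P(Z=k) f_k(x); normalise over all components.
Normal densities:
  L_1 = (1/(0.93·√(2π)))·exp(−(2.4−0.96)²/(2·0.93²)) = 0.428970·exp(-1.19875) = 0.129365
  L_2 = (1/(0.89·√(2π)))·exp(−(2.4−2.51)²/(2·0.89²)) = 0.448250·exp(-0.00764) = 0.444839
  L_3 = (1/(0.32·√(2π)))·exp(−(2.4−3.11)²/(2·0.32²)) = 1.246695·exp(-2.46143) = 0.10636
Unnormalised posteriors:
  P(Z=1)·L_1 = 0.32 × 0.129365 = 0.0413967
  P(Z=2)·L_2 = 0.35 × 0.444839 = 0.155694
  P(Z=3)·L_3 = 0.33 × 0.10636 = 0.0350986
Evidence: 0.0413967 + 0.155694 + 0.0350986 = 0.232189
P(Class 3 | 2.4) ≈ 0.151

0.151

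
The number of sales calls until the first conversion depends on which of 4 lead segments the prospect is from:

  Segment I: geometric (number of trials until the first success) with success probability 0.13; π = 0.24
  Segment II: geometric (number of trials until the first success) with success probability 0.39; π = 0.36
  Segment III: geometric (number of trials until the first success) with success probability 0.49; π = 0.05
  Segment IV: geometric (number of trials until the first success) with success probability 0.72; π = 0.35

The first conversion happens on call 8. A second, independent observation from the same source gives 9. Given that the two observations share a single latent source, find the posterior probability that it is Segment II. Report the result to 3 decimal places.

By Bayes' theorem, P(k | x) = P(Z=k) f_k(x) / Σ_j P(Z=j) f_j(x).
Since both observations come from the same component, the likelihood for component k is f_k(x₁)·f_k(x₂).
  L_I = [0.13·(1−0.13)^7 = 0.13·0.377255 = 0.0490431] × [0.0426675] = 0.00209255
  L_II = [0.39·(1−0.39)^7 = 0.39·0.0314274 = 0.0122567] × [0.00747659] = 9.16382e-05
  L_III = [0.49·(1−0.49)^7 = 0.49·0.00897411 = 0.00439731] × [0.00224263] = 9.86154e-06
  L_IV = [0.72·(1−0.72)^7 = 0.72·0.000134929 = 9.71491e-05] × [2.72017e-05] = 2.64262e-09
Multiply by the mixture weights:
  P(Z=I)·L_I = 0.24 × 0.00209255 = 0.000502212
  P(Z=II)·L_II = 0.36 × 9.16382e-05 = 3.29898e-05
  P(Z=III)·L_III = 0.05 × 9.86154e-06 = 4.93077e-07
  P(Z=IV)·L_IV = 0.35 × 2.64262e-09 = 9.24919e-10
Sum: 0.000502212 + 3.29898e-05 + 4.93077e-07 + 9.24919e-10 = 0.000535695
P(Segment II | data) = 3.29898e-05 / 0.000535695 ≈ 0.062

0.062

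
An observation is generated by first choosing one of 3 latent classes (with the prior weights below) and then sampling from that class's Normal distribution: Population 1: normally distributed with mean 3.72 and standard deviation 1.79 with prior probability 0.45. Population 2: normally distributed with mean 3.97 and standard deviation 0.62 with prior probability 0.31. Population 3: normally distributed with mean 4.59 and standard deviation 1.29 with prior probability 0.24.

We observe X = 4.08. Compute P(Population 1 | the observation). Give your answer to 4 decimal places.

0.2705

P(component k | x) = w_k·f_k(x) / marginal(x), where marginal(x) = Σ_j w_j·f_j(x).
Component likelihoods at x = 4.08:
  L_1 = (1/(1.79·√(2π)))·exp(−(4.08−3.72)²/(2·1.79²)) = 0.222873·exp(-0.02022) = 0.218411
  L_2 = (1/(0.62·√(2π)))·exp(−(4.08−3.97)²/(2·0.62²)) = 0.643455·exp(-0.01574) = 0.633407
  L_3 = (1/(1.29·√(2π)))·exp(−(4.08−4.59)²/(2·1.29²)) = 0.309258·exp(-0.07815) = 0.286009
Weight by the priors:
  w_1·L_1 = 0.45 × 0.218411 = 0.0982848
  w_2·L_2 = 0.31 × 0.633407 = 0.196356
  w_3·L_3 = 0.24 × 0.286009 = 0.0686422
Denominator: 0.0982848 + 0.196356 + 0.0686422 = 0.363283
Responsibility of Population 1: 0.0982848 / 0.363283 ≈ 0.2705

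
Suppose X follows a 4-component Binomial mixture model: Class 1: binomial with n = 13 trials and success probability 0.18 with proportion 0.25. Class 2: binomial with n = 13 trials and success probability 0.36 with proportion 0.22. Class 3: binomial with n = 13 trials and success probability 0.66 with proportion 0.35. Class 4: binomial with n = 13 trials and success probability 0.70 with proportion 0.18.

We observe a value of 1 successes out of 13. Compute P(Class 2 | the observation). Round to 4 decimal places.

0.0825

P(component k | x) = π_k·f_k(x) / marginal(x), where marginal(x) = Σ_j π_j·f_j(x).
Component likelihoods at x = 1 successes out of 13:
  p_1 = 0.216263
  p_2 = 0.0221007
  p_3 = 2.04755e-05
  p_4 = 4.83611e-06
Prior × likelihood for each component:
  π_1·p_1 = 0.25 × 0.216263 = 0.0540657
  π_2·p_2 = 0.22 × 0.0221007 = 0.00486215
  π_3·p_3 = 0.35 × 2.04755e-05 = 7.16642e-06
  π_4·p_4 = 0.18 × 4.83611e-06 = 8.705e-07
Normaliser: 0.0540657 + 0.00486215 + 7.16642e-06 + 8.705e-07 = 0.0589359
So the posterior for Class 2 is 0.00486215 / 0.0589359 ≈ 0.0825.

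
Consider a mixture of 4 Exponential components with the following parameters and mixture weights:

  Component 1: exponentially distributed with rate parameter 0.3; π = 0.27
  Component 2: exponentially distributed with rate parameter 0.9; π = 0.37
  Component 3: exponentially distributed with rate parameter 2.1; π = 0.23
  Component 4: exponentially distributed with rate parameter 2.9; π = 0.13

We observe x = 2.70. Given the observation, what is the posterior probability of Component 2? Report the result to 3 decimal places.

P(component k | x) = P(Z=k)·f_k(x) / marginal(x), where marginal(x) = Σ_j P(Z=j)·f_j(x).
Evaluate each component's likelihood at the observed value:
  p_1 = 0.133457
  p_2 = 0.0792331
  p_3 = 0.00724052
  p_4 = 0.00115311
Multiply by the mixture weights:
  P(Z=1)·p_1 = 0.27 × 0.133457 = 0.0360335
  P(Z=2)·p_2 = 0.37 × 0.0792331 = 0.0293163
  P(Z=3)·p_3 = 0.23 × 0.00724052 = 0.00166532
  P(Z=4)·p_4 = 0.13 × 0.00115311 = 0.000149905
Normaliser: 0.0360335 + 0.0293163 + 0.00166532 + 0.000149905 = 0.067165
Responsibility of Component 2: 0.0293163 / 0.067165 ≈ 0.436

0.436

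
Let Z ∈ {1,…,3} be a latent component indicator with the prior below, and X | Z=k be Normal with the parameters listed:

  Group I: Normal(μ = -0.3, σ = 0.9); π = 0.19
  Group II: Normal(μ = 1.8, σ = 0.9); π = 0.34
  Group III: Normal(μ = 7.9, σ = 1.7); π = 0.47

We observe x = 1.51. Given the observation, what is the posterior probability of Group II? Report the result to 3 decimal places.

0.927

The responsibility of component k is π_k f_k(x) divided by Σ_j π_j f_j(x).
Evaluate each component's likelihood at the observed value:
  p_I = 0.0586679
  p_II = 0.420845
  p_III = 0.000200651
Prior × likelihood for each component:
  π_I·p_I = 0.19 × 0.0586679 = 0.0111469
  π_II·p_II = 0.34 × 0.420845 = 0.143087
  π_III·p_III = 0.47 × 0.000200651 = 9.43059e-05
Evidence: 0.0111469 + 0.143087 + 9.43059e-05 = 0.154328
P(Group II | x) = 0.143087 / 0.154328 ≈ 0.927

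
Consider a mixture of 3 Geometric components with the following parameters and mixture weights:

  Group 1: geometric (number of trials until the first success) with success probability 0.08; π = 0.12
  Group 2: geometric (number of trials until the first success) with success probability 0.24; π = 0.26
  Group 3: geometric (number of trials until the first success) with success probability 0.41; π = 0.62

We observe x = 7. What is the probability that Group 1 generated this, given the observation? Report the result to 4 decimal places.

Posterior ∝ prior × likelihood, so P(k | x) ∝ π_k f_k(x); normalise over all components.
Evaluate each component's likelihood at the observed value:
  L_1 = 0.08·(1−0.08)^6 = 0.08·0.606355 = 0.0485084
  L_2 = 0.24·(1−0.24)^6 = 0.24·0.1927 = 0.046248
  L_3 = 0.41·(1−0.41)^6 = 0.41·0.0421805 = 0.017294
Prior × likelihood for each component:
  π_1·L_1 = 0.12 × 0.0485084 = 0.00582101
  π_2·L_2 = 0.26 × 0.046248 = 0.0120245
  π_3·L_3 = 0.62 × 0.017294 = 0.0107223
Denominator: 0.00582101 + 0.0120245 + 0.0107223 = 0.0285678
P(Group 1 | data) ≈ 0.2038

0.2038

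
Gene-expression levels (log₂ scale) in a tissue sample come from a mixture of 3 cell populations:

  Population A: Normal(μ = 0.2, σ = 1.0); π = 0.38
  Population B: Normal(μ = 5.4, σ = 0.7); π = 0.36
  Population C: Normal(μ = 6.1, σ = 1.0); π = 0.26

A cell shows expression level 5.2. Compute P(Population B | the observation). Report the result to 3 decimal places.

Apply Bayes' rule: the posterior for each component is proportional to its prior times its likelihood at x.
Component likelihoods at x = 5.2:
  L_A = (1/(1.0·√(2π)))·exp(−(5.2−0.2)²/(2·1.0²)) = 0.398942·exp(-12.50000) = 1.48672e-06
  L_B = (1/(0.7·√(2π)))·exp(−(5.2−5.4)²/(2·0.7²)) = 0.569918·exp(-0.04082) = 0.547124
  L_C = (1/(1.0·√(2π)))·exp(−(5.2−6.1)²/(2·1.0²)) = 0.398942·exp(-0.40500) = 0.266085
Multiply by the mixture weights:
  π_A·L_A = 0.38 × 1.48672e-06 = 5.64953e-07
  π_B·L_B = 0.36 × 0.547124 = 0.196965
  π_C·L_C = 0.26 × 0.266085 = 0.0691822
Marginal: 5.64953e-07 + 0.196965 + 0.0691822 = 0.266147
P(Population B | data) ≈ 0.740

0.740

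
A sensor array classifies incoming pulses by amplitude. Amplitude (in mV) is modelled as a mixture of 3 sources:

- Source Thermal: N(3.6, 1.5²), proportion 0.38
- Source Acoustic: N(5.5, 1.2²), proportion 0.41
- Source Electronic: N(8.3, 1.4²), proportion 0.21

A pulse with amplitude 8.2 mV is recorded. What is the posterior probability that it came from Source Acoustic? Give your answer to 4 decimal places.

Posterior ∝ prior × likelihood, so P(k | x) ∝ w_k f_k(x); normalise over all components.
Evaluate each component's likelihood at the observed value:
  f_Thermal = (1/(1.5·√(2π)))·exp(−(8.2−3.6)²/(2·1.5²)) = 0.265962·exp(-4.70222) = 0.00241362
  f_Acoustic = (1/(1.2·√(2π)))·exp(−(8.2−5.5)²/(2·1.2²)) = 0.332452·exp(-2.53125) = 0.0264497
  f_Electronic = (1/(1.4·√(2π)))·exp(−(8.2−8.3)²/(2·1.4²)) = 0.284959·exp(-0.00255) = 0.284233
Weight by the priors:
  w_Thermal·f_Thermal = 0.38 × 0.00241362 = 0.000917177
  w_Acoustic·f_Acoustic = 0.41 × 0.0264497 = 0.0108444
  w_Electronic·f_Electronic = 0.21 × 0.284233 = 0.0596889
Evidence: 0.000917177 + 0.0108444 + 0.0596889 = 0.0714504
P(Source Acoustic | the observation) = 0.0108444 / 0.0714504 ≈ 0.1518

0.1518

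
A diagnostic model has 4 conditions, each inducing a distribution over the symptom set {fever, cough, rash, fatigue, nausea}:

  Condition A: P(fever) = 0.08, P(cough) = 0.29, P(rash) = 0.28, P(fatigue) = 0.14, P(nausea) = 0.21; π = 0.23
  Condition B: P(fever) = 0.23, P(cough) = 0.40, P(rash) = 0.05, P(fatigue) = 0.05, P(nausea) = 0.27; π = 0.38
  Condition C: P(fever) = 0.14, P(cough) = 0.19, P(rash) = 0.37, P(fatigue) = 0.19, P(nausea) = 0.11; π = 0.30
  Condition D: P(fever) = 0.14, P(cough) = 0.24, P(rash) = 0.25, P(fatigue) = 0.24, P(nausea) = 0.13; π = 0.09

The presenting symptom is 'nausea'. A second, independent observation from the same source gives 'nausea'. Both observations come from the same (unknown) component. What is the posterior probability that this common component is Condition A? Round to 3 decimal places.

Apply Bayes' rule: the posterior for each component is proportional to its prior times its likelihood at x.
Since both observations come from the same component, the likelihood for component k is f_k(x₁)·f_k(x₂).
  L_A = [P(nausea | comp) = 0.21] × [0.21] = 0.0441
  L_B = [P(nausea | comp) = 0.27] × [0.27] = 0.0729
  L_C = [P(nausea | comp) = 0.11] × [0.11] = 0.0121
  L_D = [P(nausea | comp) = 0.13] × [0.13] = 0.0169
Multiply by the mixture weights:
  P(Z=A)·L_A = 0.23 × 0.0441 = 0.010143
  P(Z=B)·L_B = 0.38 × 0.0729 = 0.027702
  P(Z=C)·L_C = 0.30 × 0.0121 = 0.00363
  P(Z=D)·L_D = 0.09 × 0.0169 = 0.001521
Sum: 0.010143 + 0.027702 + 0.00363 + 0.001521 = 0.042996
Responsibility of Condition A: 0.010143 / 0.042996 ≈ 0.236

0.236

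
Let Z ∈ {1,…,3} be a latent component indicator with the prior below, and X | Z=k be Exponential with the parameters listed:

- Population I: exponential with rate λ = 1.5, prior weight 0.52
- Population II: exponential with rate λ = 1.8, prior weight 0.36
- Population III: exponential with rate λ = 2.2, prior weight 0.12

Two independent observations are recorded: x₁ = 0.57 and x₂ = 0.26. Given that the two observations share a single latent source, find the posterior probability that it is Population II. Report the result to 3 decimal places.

By Bayes' theorem, P(k | x) = π_k f_k(x) / Σ_j π_j f_j(x).
Since both observations come from the same component, the likelihood for component k is f_k(x₁)·f_k(x₂).
  f_I = [0.637925] × [1.01559] = 0.647867
  f_II = [0.645188] × [1.12726] = 0.727292
  f_III = [0.627794] × [1.24167] = 0.779513
Multiply by the mixture weights:
  π_I·f_I = 0.52 × 0.647867 = 0.336891
  π_II·f_II = 0.36 × 0.727292 = 0.261825
  π_III·f_III = 0.12 × 0.779513 = 0.0935416
Normaliser: 0.336891 + 0.261825 + 0.0935416 = 0.692258
P(Population II | data) = 0.261825 / 0.692258 ≈ 0.378

0.378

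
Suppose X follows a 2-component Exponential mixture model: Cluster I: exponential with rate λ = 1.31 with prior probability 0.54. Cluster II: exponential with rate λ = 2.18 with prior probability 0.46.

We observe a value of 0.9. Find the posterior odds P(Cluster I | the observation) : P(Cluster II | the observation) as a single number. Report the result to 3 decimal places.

1.543

Only the two components matter; the odds are (P(Z=i) f_i(x)) / (P(Z=j) f_j(x)).
Exponential densities:
  p_I = 0.402938
  p_II = 0.306458
Posterior odds = (P(Z=I)·p_I) / (P(Z=II)·p_II) = (0.54·0.402938) / (0.46·0.306458) = 0.217586 / 0.140971 ≈ 1.543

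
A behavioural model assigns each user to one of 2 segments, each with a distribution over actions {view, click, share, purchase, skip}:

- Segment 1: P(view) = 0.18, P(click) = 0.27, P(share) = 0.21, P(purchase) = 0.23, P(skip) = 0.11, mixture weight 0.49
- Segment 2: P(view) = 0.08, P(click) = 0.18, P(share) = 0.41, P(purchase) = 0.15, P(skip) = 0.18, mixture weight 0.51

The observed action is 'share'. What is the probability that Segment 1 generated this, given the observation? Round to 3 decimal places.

0.330

Apply Bayes' rule: the posterior for each component is proportional to its prior times its likelihood at x.
Component likelihoods at x = 'share':
  L_1 = P(share | comp) = 0.21
  L_2 = P(share | comp) = 0.41
Unnormalised posteriors:
  π_1·L_1 = 0.49 × 0.21 = 0.1029
  π_2·L_2 = 0.51 × 0.41 = 0.2091
Normaliser: 0.1029 + 0.2091 = 0.312
P(Segment 1 | 'share') = 0.1029 / 0.312 ≈ 0.330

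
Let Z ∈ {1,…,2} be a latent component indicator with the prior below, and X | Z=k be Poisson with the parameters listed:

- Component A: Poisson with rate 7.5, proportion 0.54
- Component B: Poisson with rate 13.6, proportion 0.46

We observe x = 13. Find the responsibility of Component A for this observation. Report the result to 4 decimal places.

Posterior ∝ prior × likelihood, so P(k | x) ∝ π_k f_k(x); normalise over all components.
Poisson probabilities:
  p_A = e^(−7.5)·7.5^13/13! = 0.0211012
  p_B = e^(−13.6)·13.6^13/13! = 0.108473
Multiply by the mixture weights:
  π_A·p_A = 0.54 × 0.0211012 = 0.0113947
  π_B·p_B = 0.46 × 0.108473 = 0.0498975
Sum: 0.0113947 + 0.0498975 = 0.0612921
Responsibility of Component A: 0.0113947 / 0.0612921 ≈ 0.1859

0.1859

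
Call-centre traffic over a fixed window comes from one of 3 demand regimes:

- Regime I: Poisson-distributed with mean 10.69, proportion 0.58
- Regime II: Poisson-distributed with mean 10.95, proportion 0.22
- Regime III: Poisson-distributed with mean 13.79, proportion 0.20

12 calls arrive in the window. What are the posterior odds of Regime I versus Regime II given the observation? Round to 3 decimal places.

2.563

Since P(k|x) ∝ π_k f_k(x), the posterior odds are π_i f_i(x) / (π_j f_j(x)).
Evaluate each component's likelihood at the observed value:
  p_I = 0.105874
  p_II = 0.10892
  p_III = 0.101278
Odds = (0.58/0.22) × (0.105874/0.10892) = 2.63636 × 0.97203 ≈ 2.563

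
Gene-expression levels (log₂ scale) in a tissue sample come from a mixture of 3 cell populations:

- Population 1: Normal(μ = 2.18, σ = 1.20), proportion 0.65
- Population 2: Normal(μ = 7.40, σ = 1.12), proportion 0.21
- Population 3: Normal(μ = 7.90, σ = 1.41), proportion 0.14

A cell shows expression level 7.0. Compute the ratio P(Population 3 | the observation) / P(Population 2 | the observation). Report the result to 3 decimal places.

Only the two components matter; the odds are (π_i f_i(x)) / (π_j f_j(x)).
Evaluate each component's likelihood at the observed value:
  p_1 = (1/(1.20·√(2π)))·exp(−(7.0−2.18)²/(2·1.20²)) = 0.332452·exp(-8.06681) = 0.000104318
  p_2 = (1/(1.12·√(2π)))·exp(−(7.0−7.40)²/(2·1.12²)) = 0.356198·exp(-0.06378) = 0.334191
  p_3 = (1/(1.41·√(2π)))·exp(−(7.0−7.90)²/(2·1.41²)) = 0.282938·exp(-0.20371) = 0.230792
0.0323108 / 0.0701801 ≈ 0.460

0.460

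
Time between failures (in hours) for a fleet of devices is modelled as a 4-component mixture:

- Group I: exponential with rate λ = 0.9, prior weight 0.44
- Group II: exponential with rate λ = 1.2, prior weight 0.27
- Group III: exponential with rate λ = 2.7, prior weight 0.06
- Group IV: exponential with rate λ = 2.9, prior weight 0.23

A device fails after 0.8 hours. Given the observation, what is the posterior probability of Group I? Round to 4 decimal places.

P(component k | x) = π_k·f_k(x) / marginal(x), where marginal(x) = Σ_j π_j·f_j(x).
Exponential densities:
  p_I = 0.9·e^(−0.9·0.8) = 0.9·e^(−0.7200) = 0.438077
  p_II = 1.2·e^(−1.2·0.8) = 1.2·e^(−0.9600) = 0.459471
  p_III = 2.7·e^(−2.7·0.8) = 2.7·e^(−2.1600) = 0.311378
  p_IV = 2.9·e^(−2.9·0.8) = 2.9·e^(−2.3200) = 0.284993
Multiply by the mixture weights:
  π_I·p_I = 0.44 × 0.438077 = 0.192754
  π_II·p_II = 0.27 × 0.459471 = 0.124057
  π_III·p_III = 0.06 × 0.311378 = 0.0186827
  π_IV·p_IV = 0.23 × 0.284993 = 0.0655485
Normaliser: 0.192754 + 0.124057 + 0.0186827 + 0.0655485 = 0.401042
P(Group I | x) = 0.192754 / 0.401042 ≈ 0.4806

0.4806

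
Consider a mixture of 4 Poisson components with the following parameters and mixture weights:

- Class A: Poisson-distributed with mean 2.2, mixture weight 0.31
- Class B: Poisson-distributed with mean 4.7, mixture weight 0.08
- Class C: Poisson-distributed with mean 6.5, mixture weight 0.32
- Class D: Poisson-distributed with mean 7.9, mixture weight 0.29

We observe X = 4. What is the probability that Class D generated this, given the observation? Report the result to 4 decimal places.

0.1718

By Bayes' theorem, P(k | x) = π_k f_k(x) / Σ_j π_j f_j(x).
Evaluate each component's likelihood at the observed value:
  L_A = e^(−2.2)·2.2^4/4! = 0.108151
  L_B = e^(−4.7)·4.7^4/4! = 0.184925
  L_C = e^(−6.5)·6.5^4/4! = 0.111822
  L_D = e^(−7.9)·7.9^4/4! = 0.0601687
Prior × likelihood for each component:
  π_A·L_A = 0.31 × 0.108151 = 0.0335269
  π_B·L_B = 0.08 × 0.184925 = 0.014794
  π_C·L_C = 0.32 × 0.111822 = 0.0357831
  π_D·L_D = 0.29 × 0.0601687 = 0.0174489
Sum: 0.0335269 + 0.014794 + 0.0357831 + 0.0174489 = 0.101553
Responsibility of Class D: 0.0174489 / 0.101553 ≈ 0.1718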